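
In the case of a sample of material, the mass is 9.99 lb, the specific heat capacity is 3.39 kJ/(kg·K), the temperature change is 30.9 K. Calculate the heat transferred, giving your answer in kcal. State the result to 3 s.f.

113 kcal

Q is given directly by: Q = mcΔT.
m = 9.99 lb = 4.531 kg; c = 3.39 kJ/(kg·K) = 3390 J/(kg·K); ΔT = 30.9 K.
Q = 4.747×10^5 J
4.747×10^5 J × (1 kcal / 4184 J) = 113.4 kcal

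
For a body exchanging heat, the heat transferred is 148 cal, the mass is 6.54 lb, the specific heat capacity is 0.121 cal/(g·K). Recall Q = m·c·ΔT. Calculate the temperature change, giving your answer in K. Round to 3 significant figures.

0.412 K

Rearranging Q = m·c·ΔT for ΔT: ΔT = Q/(m·c).
Q = 148 cal = 619.2 J; m = 6.54 lb = 2.966 kg; c = 0.121 cal/(g·K) = 506.3 J/(kg·K).
ΔT = 0.4123 K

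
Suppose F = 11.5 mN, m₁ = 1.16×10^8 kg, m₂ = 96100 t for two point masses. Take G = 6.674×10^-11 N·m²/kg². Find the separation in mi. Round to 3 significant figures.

5.00 mi

From Newton's law of gravitation: r = √(G·m₁m₂/F).
F = 11.5 mN = 0.01150 N; m₁ = 1.16×10^8 kg; m₂ = 96100 t = 9.610×10^7 kg; G = 6.674×10^-11 N·m²/kg².
r = 8043 m
8043 m × (1 mi / 1609 m) = 4.998 mi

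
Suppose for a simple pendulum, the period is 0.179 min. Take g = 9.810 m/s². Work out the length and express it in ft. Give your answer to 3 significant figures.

94.0 ft

Rearranging: L = g·(T/2π)².
T = 0.179 min = 10.74 s; g = 9.810 m/s².
L = 28.66 m
28.66 m × (1 ft / 0.3048 m) = 94.04 ft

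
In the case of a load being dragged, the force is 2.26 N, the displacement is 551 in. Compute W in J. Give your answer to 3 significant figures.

W is given directly by: W = F·d.
F = 2.26 N; d = 551 in = 14.00 m.
W = 31.63 J  (the unit combination reduces to kg·m²/s² = J)

31.6 J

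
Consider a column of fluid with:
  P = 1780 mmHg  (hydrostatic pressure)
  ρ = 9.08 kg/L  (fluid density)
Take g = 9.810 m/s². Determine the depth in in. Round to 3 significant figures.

105 in

Solving P = ρ·g·h for h: h = P/(ρ·g).
P = 1780 mmHg = 2.373×10^5 Pa; ρ = 9.08 kg/L = 9080 kg/m³; g = 9.810 m/s².
h = 2.664 m
2.664 m × (1 in / 0.02540 m) = 104.9 in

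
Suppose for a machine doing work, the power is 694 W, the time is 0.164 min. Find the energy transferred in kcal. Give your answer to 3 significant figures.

1.63 kcal

Rearranging P = W/t for W: W = P·t.
P = 694 W; t = 0.164 min = 9.840 s.
W = 6829 J
6829 J × (1 kcal / 4184 J) = 1.632 kcal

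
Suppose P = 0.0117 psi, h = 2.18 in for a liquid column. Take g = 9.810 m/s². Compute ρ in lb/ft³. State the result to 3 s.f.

9.27 lb/ft³

Rearranging: ρ = P/(g·h).
P = 0.0117 psi = 80.67 Pa; h = 2.18 in = 0.05537 m; g = 9.810 m/s².
ρ = 148.5 kg/m³
148.5 kg/m³ × (1 lb/ft³ / 16.02 kg/m³) = 9.271 lb/ft³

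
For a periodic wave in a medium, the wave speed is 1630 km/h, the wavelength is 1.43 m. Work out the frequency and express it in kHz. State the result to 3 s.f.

0.317 kHz

Rearranging: f = v/λ.
v = 1630 km/h = 452.8 m/s; λ = 1.43 m.
f = 316.6 Hz
316.6 Hz × (1 kHz / 1000 Hz) = 0.3166 kHz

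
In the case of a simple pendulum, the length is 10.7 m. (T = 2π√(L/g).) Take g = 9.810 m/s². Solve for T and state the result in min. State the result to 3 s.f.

Directly: T = 2π√(L/g).
L = 10.7 m; g = 9.810 m/s².
T = 6.562 s
6.562 s × (1 min / 60.00 s) = 0.1094 min

0.109 min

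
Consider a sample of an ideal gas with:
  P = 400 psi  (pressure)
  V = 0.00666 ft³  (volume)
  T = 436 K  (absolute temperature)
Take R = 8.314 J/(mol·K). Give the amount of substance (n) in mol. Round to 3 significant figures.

Rearranging PV = nRT for n: n = PV/(RT).
P = 400 psi = 2.758×10^6 Pa; V = 0.00666 ft³ = 1.886×10^-4 m³; T = 436 K; R = 8.314 J/(mol·K).
n = 0.1435 mol

0.143 mol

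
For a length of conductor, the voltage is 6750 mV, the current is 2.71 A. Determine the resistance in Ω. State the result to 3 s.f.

Solving V = I·R for R: R = V/I.
V = 6750 mV = 6.750 V; I = 2.71 A.
R = 2.491 Ω

2.49 Ω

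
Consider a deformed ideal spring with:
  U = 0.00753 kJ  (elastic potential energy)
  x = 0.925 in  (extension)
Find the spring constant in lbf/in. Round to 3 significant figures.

Solving U = ½k·x² for k: k = 2U/x².
U = 0.00753 kJ = 7.530 J; x = 0.925 in = 0.02349 m.
k = 27282 N/m
27282 N/m × (1 lbf/in / 175.1 N/m) = 155.8 lbf/in

156 lbf/in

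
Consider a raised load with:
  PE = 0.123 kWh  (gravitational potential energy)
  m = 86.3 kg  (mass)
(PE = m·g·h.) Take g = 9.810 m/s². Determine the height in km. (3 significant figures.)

Rearranging: h = PE/(m·g).
PE = 0.123 kWh = 4.428×10^5 J; m = 86.3 kg; g = 9.810 m/s².
h = 523.0 m
523.0 m × (1 km / 1000 m) = 0.5230 km

0.523 km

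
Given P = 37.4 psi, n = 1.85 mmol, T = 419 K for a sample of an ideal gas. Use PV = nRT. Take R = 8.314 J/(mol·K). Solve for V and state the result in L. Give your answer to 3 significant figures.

Solving PV = nRT for V: V = nRT/P.
P = 37.4 psi = 2.579×10^5 Pa; n = 1.85 mmol = 0.001850 mol; T = 419 K; R = 8.314 J/(mol·K).
V = 2.499×10^-5 m³
2.499×10^-5 m³ × (1 L / 0.001000 m³) = 0.02499 L

0.0250 L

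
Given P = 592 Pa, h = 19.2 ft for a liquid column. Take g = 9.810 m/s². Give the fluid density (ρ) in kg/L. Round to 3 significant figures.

0.0103 kg/L

Rearranging: ρ = P/(g·h).
P = 592 Pa; h = 19.2 ft = 5.852 m; g = 9.810 m/s².
ρ = 10.31 kg/m³
10.31 kg/m³ × (1 kg/L / 1000 kg/m³) = 0.01031 kg/L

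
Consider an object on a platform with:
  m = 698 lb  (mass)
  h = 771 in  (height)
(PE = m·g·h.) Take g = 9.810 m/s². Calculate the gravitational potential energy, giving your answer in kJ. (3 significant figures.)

60.8 kJ

Directly: PE = mgh.
m = 698 lb = 316.6 kg; h = 771 in = 19.58 m; g = 9.810 m/s².
PE = 60824 J  (the unit combination reduces to kg·m²/s² = J)
60824 J × (1 kJ / 1000 J) = 60.82 kJ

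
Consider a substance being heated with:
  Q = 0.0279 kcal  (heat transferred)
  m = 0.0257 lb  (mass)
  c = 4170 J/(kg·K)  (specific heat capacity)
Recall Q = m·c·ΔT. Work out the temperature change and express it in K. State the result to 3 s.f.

Solving Q = m·c·ΔT for ΔT: ΔT = Q/(m·c).
Q = 0.0279 kcal = 116.7 J; m = 0.0257 lb = 0.01166 kg; c = 4170 J/(kg·K).
ΔT = 2.401 K

2.40 K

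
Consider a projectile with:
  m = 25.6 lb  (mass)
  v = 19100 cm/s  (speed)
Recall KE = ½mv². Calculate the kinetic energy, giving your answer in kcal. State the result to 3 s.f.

50.6 kcal

KE is given directly by: KE = ½mv².
m = 25.6 lb = 11.61 kg; v = 19100 cm/s = 191.0 m/s.
KE = 2.118×10^5 J
2.118×10^5 J × (1 kcal / 4184 J) = 50.62 kcal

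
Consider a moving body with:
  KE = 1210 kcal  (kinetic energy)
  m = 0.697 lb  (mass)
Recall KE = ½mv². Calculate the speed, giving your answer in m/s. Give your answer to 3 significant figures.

5660 m/s

Solving KE = ½mv² for v: v = √(2·KE/m).
KE = 1210 kcal = 5.063×10^6 J; m = 0.697 lb = 0.3162 kg.
v = 5659 m/s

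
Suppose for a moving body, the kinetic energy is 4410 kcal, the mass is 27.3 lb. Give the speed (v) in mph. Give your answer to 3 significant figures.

Rearranging: v = √(2·KE/m).
KE = 4410 kcal = 1.845×10^7 J; m = 27.3 lb = 12.38 kg.
v = 1726 m/s
1726 m/s × (1 mph / 0.4470 m/s) = 3862 mph

3860 mph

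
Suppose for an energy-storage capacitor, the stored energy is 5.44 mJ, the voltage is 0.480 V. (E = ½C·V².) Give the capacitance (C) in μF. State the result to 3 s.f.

Rearranging E = ½C·V² for C: C = 2E/V².
E = 5.44 mJ = 0.005440 J; V = 0.480 V.
C = 0.04722 F
0.04722 F × (1 μF / 1.000×10^-6 F) = 47222 μF

47200 μF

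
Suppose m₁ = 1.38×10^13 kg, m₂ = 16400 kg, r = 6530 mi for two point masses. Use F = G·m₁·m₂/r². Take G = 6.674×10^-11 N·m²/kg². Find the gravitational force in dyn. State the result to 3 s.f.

0.0137 dyn

F is given directly by: F = Gm₁m₂/r².
m₁ = 1.38×10^13 kg; m₂ = 16400 kg; r = 6530 mi = 1.051×10^7 m; G = 6.674×10^-11 N·m²/kg².
F = 1.368×10^-7 N
1.368×10^-7 N × (1 dyn / 1.000×10^-5 N) = 0.01368 dyn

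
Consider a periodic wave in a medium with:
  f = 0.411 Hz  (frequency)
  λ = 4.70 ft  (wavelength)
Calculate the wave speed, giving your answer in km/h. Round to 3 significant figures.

Directly: v = fλ.
f = 0.411 Hz; λ = 4.70 ft = 1.433 m.
v = 0.5888 m/s
0.5888 m/s × (1 km/h / 0.2778 m/s) = 2.120 km/h

2.12 km/h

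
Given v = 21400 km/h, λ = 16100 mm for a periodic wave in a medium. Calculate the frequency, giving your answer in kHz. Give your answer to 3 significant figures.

0.369 kHz

Solving v = f·λ for f: f = v/λ.
v = 21400 km/h = 5944 m/s; λ = 16100 mm = 16.10 m.
f = 369.2 Hz
369.2 Hz × (1 kHz / 1000 Hz) = 0.3692 kHz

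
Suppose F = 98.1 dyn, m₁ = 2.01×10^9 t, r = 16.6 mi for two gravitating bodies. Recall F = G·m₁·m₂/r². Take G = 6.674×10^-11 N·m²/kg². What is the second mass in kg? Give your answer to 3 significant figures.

Solving F = G·m₁·m₂/r² for m₂: m₂ = F·r²/(G·m₁).
F = 98.1 dyn = 9.810×10^-4 N; m₁ = 2.01×10^9 t = 2.010×10^12 kg; r = 16.6 mi = 26715 m; G = 6.674×10^-11 N·m²/kg².
m₂ = 5219 kg

5220 kg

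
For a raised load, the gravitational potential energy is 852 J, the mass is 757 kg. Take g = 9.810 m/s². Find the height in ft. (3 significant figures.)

Rearranging: h = PE/(m·g).
PE = 852 J; m = 757 kg; g = 9.810 m/s².
h = 0.1147 m
0.1147 m × (1 ft / 0.3048 m) = 0.3764 ft

0.376 ft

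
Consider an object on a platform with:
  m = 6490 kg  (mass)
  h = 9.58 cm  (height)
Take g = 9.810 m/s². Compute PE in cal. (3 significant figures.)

Directly: PE = mgh.
m = 6490 kg; h = 9.58 cm = 0.09580 m; g = 9.810 m/s².
PE = 6099 J  (the unit combination reduces to kg·m²/s² = J)
6099 J × (1 cal / 4.184 J) = 1458 cal

1460 cal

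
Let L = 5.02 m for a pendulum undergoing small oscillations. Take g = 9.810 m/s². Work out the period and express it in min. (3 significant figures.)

0.0749 min

Directly: T = 2π√(L/g).
L = 5.02 m; g = 9.810 m/s².
T = 4.495 s
4.495 s × (1 min / 60.00 s) = 0.07491 min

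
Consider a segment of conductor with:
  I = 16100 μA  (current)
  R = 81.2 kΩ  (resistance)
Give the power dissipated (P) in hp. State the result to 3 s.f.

0.0282 hp

P is given directly by: P = I²R.
I = 16100 μA = 0.01610 A; R = 81.2 kΩ = 81200 Ω.
P = 21.05 W  (the unit combination reduces to kg·m²/s³ = W)
21.05 W × (1 hp / 745.7 W) = 0.02823 hp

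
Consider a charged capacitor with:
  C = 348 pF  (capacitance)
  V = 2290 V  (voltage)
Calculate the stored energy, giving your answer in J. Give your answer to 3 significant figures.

9.12×10^-4 J

E is given directly by: E = ½CV².
C = 348 pF = 3.480×10^-10 F; V = 2290 V.
E = 9.125×10^-4 J  (the unit combination reduces to kg·m²/s² = J)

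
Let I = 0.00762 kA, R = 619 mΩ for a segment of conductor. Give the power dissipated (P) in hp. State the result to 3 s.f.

P is given directly by: P = I²R.
I = 0.00762 kA = 7.620 A; R = 619 mΩ = 0.6190 Ω.
P = 35.94 W  (the unit combination reduces to kg·m²/s³ = W)
35.94 W × (1 hp / 745.7 W) = 0.04820 hp

0.0482 hp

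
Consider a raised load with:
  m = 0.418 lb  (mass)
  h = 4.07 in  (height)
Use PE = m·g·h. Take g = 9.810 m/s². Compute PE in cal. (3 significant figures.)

PE is given directly by: PE = mgh.
m = 0.418 lb = 0.1896 kg; h = 4.07 in = 0.1034 m; g = 9.810 m/s².
PE = 0.1923 J
0.1923 J × (1 cal / 4.184 J) = 0.04596 cal

0.0460 cal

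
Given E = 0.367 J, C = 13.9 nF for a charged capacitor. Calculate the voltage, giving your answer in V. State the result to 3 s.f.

7270 V

Rearranging E = ½C·V² for V: V = √(2E/C).
E = 0.367 J; C = 13.9 nF = 1.390×10^-8 F.
V = 7267 V  (the unit combination reduces to kg·m²/(A·s³) = V)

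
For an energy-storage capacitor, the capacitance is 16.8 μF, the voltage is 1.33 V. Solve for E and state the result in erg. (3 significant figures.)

E is given directly by: E = ½CV².
C = 16.8 μF = 1.680×10^-5 F; V = 1.33 V.
E = 1.486×10^-5 J
1.486×10^-5 J × (1 erg / 1.000×10^-7 J) = 148.6 erg

149 erg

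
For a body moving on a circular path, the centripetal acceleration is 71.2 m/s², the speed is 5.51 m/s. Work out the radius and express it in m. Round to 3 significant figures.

Solving a = v²/r for r: r = v²/a.
a = 71.2 m/s²; v = 5.51 m/s.
r = 0.4264 m

0.426 m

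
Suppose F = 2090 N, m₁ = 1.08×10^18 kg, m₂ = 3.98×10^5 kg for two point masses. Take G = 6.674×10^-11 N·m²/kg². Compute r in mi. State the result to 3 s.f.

72.8 mi

From Newton's law of gravitation: r = √(G·m₁m₂/F).
F = 2090 N; m₁ = 1.08×10^18 kg; m₂ = 3.98×10^5 kg; G = 6.674×10^-11 N·m²/kg².
r = 1.172×10^5 m
1.172×10^5 m × (1 mi / 1609 m) = 72.80 mi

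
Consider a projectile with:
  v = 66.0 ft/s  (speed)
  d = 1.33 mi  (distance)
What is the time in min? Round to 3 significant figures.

1.77 min

Rearranging v = d/t for t: t = d/v.
v = 66.0 ft/s = 20.12 m/s; d = 1.33 mi = 2140 m.
t = 106.4 s
106.4 s × (1 min / 60.00 s) = 1.773 min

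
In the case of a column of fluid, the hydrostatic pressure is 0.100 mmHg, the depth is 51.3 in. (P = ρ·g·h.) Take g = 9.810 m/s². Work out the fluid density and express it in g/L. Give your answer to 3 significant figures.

1.04 g/L

Solving P = ρ·g·h for ρ: ρ = P/(g·h).
P = 0.100 mmHg = 13.33 Pa; h = 51.3 in = 1.303 m; g = 9.810 m/s².
ρ = 1.043 kg/m³
Since 1 g/L = 1 kg/m³, 1.043 g/L.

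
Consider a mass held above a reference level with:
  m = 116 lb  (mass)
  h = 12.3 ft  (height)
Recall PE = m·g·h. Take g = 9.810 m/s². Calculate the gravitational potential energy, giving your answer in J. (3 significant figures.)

Directly: PE = mgh.
m = 116 lb = 52.62 kg; h = 12.3 ft = 3.749 m; g = 9.810 m/s².
PE = 1935 J  (the unit combination reduces to kg·m²/s² = J)

1940 J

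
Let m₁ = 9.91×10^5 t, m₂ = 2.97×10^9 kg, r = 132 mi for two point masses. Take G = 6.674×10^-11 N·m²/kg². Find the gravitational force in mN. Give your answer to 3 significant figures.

4.35 mN

From Newton's law of gravitation: F = Gm₁m₂/r².
m₁ = 9.91×10^5 t = 9.910×10^8 kg; m₂ = 2.97×10^9 kg; r = 132 mi = 2.124×10^5 m; G = 6.674×10^-11 N·m²/kg².
F = 0.004353 N
0.004353 N × (1 mN / 0.001000 N) = 4.353 mN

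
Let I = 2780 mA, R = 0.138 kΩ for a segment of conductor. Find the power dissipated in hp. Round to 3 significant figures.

1.43 hp

Directly: P = I²R.
I = 2780 mA = 2.780 A; R = 0.138 kΩ = 138.0 Ω.
P = 1067 W
1067 W × (1 hp / 745.7 W) = 1.430 hp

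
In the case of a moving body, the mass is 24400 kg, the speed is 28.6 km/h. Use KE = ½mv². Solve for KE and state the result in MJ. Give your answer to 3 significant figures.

KE is given directly by: KE = ½mv².
m = 24400 kg; v = 28.6 km/h = 7.944 m/s.
KE = 7.700×10^5 J
7.700×10^5 J × (1 MJ / 1.000×10^6 J) = 0.7700 MJ

0.770 MJ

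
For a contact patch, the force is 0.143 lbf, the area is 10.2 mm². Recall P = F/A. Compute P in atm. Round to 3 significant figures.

0.615 atm

P is given directly by: P = F/A.
F = 0.143 lbf = 0.6361 N; A = 10.2 mm² = 1.020×10^-5 m².
P = 62362 Pa  (the unit combination reduces to kg/(m·s²) = Pa)
62362 Pa × (1 atm / 1.013×10^5 Pa) = 0.6155 atm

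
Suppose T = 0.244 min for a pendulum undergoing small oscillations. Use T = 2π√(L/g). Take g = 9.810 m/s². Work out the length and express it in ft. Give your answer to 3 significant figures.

175 ft

Rearranging T = 2π√(L/g) for L: L = g·(T/2π)².
T = 0.244 min = 14.64 s; g = 9.810 m/s².
L = 53.26 m
53.26 m × (1 ft / 0.3048 m) = 174.7 ft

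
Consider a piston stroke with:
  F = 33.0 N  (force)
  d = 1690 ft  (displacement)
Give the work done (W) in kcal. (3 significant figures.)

Directly: W = F·d.
F = 33.0 N; d = 1690 ft = 515.1 m.
W = 16999 J
16999 J × (1 kcal / 4184 J) = 4.063 kcal

4.06 kcal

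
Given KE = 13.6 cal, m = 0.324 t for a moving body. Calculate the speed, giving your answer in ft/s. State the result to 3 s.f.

Rearranging: v = √(2·KE/m).
KE = 13.6 cal = 56.90 J; m = 0.324 t = 324.0 kg.
v = 0.5927 m/s
0.5927 m/s × (1 ft/s / 0.3048 m/s) = 1.944 ft/s

1.94 ft/s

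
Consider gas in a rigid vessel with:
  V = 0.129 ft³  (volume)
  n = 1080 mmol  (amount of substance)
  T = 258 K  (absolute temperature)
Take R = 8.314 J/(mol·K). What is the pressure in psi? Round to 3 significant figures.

92.0 psi

Directly: P = nRT/V.
V = 0.129 ft³ = 0.003653 m³; n = 1080 mmol = 1.080 mol; T = 258 K; R = 8.314 J/(mol·K).
P = 6.342×10^5 Pa  (the unit combination reduces to kg/(m·s²) = Pa)
6.342×10^5 Pa × (1 psi / 6895 Pa) = 91.98 psi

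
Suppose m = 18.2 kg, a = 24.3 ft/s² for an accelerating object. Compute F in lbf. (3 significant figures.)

From Newton's second law: F = m·a.
m = 18.2 kg; a = 24.3 ft/s² = 7.407 m/s².
F = 134.8 N
134.8 N × (1 lbf / 4.448 N) = 30.30 lbf

30.3 lbf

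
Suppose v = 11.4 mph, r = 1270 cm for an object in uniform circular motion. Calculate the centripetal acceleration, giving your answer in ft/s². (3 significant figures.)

a is given directly by: a = v²/r.
v = 11.4 mph = 5.096 m/s; r = 1270 cm = 12.70 m.
a = 2.045 m/s²
2.045 m/s² × (1 ft/s² / 0.3048 m/s²) = 6.709 ft/s²

6.71 ft/s²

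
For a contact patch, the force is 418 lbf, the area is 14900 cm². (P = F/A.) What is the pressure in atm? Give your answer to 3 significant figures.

0.0123 atm

P is given directly by: P = F/A.
F = 418 lbf = 1859 N; A = 14900 cm² = 1.490 m².
P = 1248 Pa
1248 Pa × (1 atm / 1.013×10^5 Pa) = 0.01232 atm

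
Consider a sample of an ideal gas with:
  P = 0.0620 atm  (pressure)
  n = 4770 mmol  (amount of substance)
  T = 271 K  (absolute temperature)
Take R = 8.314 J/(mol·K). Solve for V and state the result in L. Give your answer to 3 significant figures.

Solving PV = nRT for V: V = nRT/P.
P = 0.0620 atm = 6282 Pa; n = 4770 mmol = 4.770 mol; T = 271 K; R = 8.314 J/(mol·K).
V = 1.711 m³
1.711 m³ × (1 L / 0.001000 m³) = 1711 L

1710 L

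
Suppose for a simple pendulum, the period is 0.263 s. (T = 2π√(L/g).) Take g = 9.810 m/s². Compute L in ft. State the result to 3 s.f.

Solving T = 2π√(L/g) for L: L = g·(T/2π)².
T = 0.263 s; g = 9.810 m/s².
L = 0.01719 m
0.01719 m × (1 ft / 0.3048 m) = 0.05639 ft

0.0564 ft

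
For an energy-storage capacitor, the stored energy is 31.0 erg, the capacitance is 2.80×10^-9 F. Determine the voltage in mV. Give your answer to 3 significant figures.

Rearranging E = ½C·V² for V: V = √(2E/C).
E = 31.0 erg = 3.100×10^-6 J; C = 2.80×10^-9 F.
V = 47.06 V  (the unit combination reduces to kg·m²/(A·s³) = V)
47.06 V × (1 mV / 0.001000 V) = 47056 mV

47100 mV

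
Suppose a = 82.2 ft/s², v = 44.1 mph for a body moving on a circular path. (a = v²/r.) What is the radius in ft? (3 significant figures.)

Rearranging a = v²/r for r: r = v²/a.
a = 82.2 ft/s² = 25.05 m/s²; v = 44.1 mph = 19.71 m/s.
r = 15.51 m
15.51 m × (1 ft / 0.3048 m) = 50.89 ft

50.9 ft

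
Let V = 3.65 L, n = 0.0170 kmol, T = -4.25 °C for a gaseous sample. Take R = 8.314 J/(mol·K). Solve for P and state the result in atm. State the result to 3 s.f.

103 atm

From the ideal-gas law: P = nRT/V.
V = 3.65 L = 0.003650 m³; n = 0.0170 kmol = 17.00 mol; T = -4.25 °C = 268.9 K; R = 8.314 J/(mol·K).
P = 1.041×10^7 Pa
1.041×10^7 Pa × (1 atm / 1.013×10^5 Pa) = 102.8 atm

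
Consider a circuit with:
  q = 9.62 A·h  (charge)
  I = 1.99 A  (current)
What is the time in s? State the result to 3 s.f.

17400 s

Rearranging: t = q/I.
q = 9.62 A·h = 34632 C; I = 1.99 A.
t = 17403 s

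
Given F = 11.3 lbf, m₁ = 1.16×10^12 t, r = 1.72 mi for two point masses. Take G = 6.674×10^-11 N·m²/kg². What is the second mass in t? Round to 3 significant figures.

Rearranging F = G·m₁·m₂/r² for m₂: m₂ = F·r²/(G·m₁).
F = 11.3 lbf = 50.26 N; m₁ = 1.16×10^12 t = 1.160×10^15 kg; r = 1.72 mi = 2768 m; G = 6.674×10^-11 N·m²/kg².
m₂ = 4975 kg
4975 kg × (1 t / 1000 kg) = 4.975 t

4.97 t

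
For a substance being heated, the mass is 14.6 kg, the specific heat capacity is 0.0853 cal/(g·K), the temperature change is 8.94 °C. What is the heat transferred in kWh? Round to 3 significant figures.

Q is given directly by: Q = mcΔT.
m = 14.6 kg; c = 0.0853 cal/(g·K) = 356.9 J/(kg·K); ΔT = 8.94 °C = 8.940 K.
Q = 46583 J
46583 J × (1 kWh / 3.600×10^6 J) = 0.01294 kWh

0.0129 kWh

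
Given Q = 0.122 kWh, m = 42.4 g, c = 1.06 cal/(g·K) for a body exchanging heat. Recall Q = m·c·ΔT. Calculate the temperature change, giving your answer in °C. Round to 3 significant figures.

Rearranging: ΔT = Q/(m·c).
Q = 0.122 kWh = 4.392×10^5 J; m = 42.4 g = 0.04240 kg; c = 1.06 cal/(g·K) = 4435 J/(kg·K).
ΔT = 2336 K
Since 1 °C = 1 K, 2336 °C.

2340 °C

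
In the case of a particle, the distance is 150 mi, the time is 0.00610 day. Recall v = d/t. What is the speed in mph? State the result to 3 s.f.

Directly: v = d/t.
d = 150 mi = 2.414×10^5 m; t = 0.00610 day = 527.0 s.
v = 458.0 m/s
458.0 m/s × (1 mph / 0.4470 m/s) = 1025 mph

1020 mph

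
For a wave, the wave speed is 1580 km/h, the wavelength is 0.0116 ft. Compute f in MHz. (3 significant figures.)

Solving v = f·λ for f: f = v/λ.
v = 1580 km/h = 438.9 m/s; λ = 0.0116 ft = 0.003536 m.
f = 1.241×10^5 Hz
1.241×10^5 Hz × (1 MHz / 1.000×10^6 Hz) = 0.1241 MHz

0.124 MHz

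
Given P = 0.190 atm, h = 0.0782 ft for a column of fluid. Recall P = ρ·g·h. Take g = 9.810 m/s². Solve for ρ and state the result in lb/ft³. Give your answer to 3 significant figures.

5140 lb/ft³

Rearranging: ρ = P/(g·h).
P = 0.190 atm = 19252 Pa; h = 0.0782 ft = 0.02384 m; g = 9.810 m/s².
ρ = 82334 kg/m³
82334 kg/m³ × (1 lb/ft³ / 16.02 kg/m³) = 5140 lb/ft³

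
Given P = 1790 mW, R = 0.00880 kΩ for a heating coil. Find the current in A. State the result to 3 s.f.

0.451 A

Solving P = I²R for I: I = √(P/R).
P = 1790 mW = 1.790 W; R = 0.00880 kΩ = 8.800 Ω.
I = 0.4510 A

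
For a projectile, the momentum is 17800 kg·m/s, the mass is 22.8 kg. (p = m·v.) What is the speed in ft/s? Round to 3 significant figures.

2560 ft/s

Rearranging p = m·v for v: v = p/m.
p = 17800 kg·m/s; m = 22.8 kg.
v = 780.7 m/s
780.7 m/s × (1 ft/s / 0.3048 m/s) = 2561 ft/s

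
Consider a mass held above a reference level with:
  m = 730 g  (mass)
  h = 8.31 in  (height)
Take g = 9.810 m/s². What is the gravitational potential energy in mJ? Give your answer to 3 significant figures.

PE is given directly by: PE = mgh.
m = 730 g = 0.7300 kg; h = 8.31 in = 0.2111 m; g = 9.810 m/s².
PE = 1.512 J
1.512 J × (1 mJ / 0.001000 J) = 1512 mJ

1510 mJ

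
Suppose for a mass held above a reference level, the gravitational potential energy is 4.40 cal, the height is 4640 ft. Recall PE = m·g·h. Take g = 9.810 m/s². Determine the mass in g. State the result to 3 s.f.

Rearranging PE = m·g·h for m: m = PE/(g·h).
PE = 4.40 cal = 18.41 J; h = 4640 ft = 1414 m; g = 9.810 m/s².
m = 0.001327 kg
0.001327 kg × (1 g / 0.001000 kg) = 1.327 g

1.33 g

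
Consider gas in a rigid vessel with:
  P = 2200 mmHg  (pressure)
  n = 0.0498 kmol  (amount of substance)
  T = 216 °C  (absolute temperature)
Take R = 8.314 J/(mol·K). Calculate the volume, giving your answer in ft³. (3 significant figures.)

Rearranging PV = nRT for V: V = nRT/P.
P = 2200 mmHg = 2.933×10^5 Pa; n = 0.0498 kmol = 49.80 mol; T = 216 °C = 489.1 K; R = 8.314 J/(mol·K).
V = 0.6905 m³
0.6905 m³ × (1 ft³ / 0.02832 m³) = 24.38 ft³

24.4 ft³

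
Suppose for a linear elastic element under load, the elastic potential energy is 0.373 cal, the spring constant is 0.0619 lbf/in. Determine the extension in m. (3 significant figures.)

0.537 m

Solving U = ½k·x² for x: x = √(2U/k).
U = 0.373 cal = 1.561 J; k = 0.0619 lbf/in = 10.84 N/m.
x = 0.5366 m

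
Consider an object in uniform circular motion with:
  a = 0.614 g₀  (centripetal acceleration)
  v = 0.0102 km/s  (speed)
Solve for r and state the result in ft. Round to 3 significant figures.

56.7 ft

Solving a = v²/r for r: r = v²/a.
a = 0.614 g₀ = 6.021 m/s²; v = 0.0102 km/s = 10.20 m/s.
r = 17.28 m
17.28 m × (1 ft / 0.3048 m) = 56.69 ft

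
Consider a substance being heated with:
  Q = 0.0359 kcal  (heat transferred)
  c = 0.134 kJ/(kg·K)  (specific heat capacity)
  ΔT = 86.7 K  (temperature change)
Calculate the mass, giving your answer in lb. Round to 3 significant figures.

Rearranging Q = m·c·ΔT for m: m = Q/(c·ΔT).
Q = 0.0359 kcal = 150.2 J; c = 0.134 kJ/(kg·K) = 134.0 J/(kg·K); ΔT = 86.7 K.
m = 0.01293 kg
0.01293 kg × (1 lb / 0.4536 kg) = 0.02850 lb

0.0285 lb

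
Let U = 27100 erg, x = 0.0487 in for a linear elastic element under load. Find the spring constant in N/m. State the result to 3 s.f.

Rearranging U = ½k·x² for k: k = 2U/x².
U = 27100 erg = 0.002710 J; x = 0.0487 in = 0.001237 m.
k = 3542 N/m

3540 N/m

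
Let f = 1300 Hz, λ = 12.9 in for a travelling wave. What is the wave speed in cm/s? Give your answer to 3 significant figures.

Directly: v = fλ.
f = 1300 Hz; λ = 12.9 in = 0.3277 m.
v = 426.0 m/s
426.0 m/s × (1 cm/s / 0.01000 m/s) = 42596 cm/s

42600 cm/s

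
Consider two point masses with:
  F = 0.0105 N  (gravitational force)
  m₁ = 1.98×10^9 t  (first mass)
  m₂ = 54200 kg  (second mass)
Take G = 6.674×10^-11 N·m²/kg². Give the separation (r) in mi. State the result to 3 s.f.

From Newton's law of gravitation: r = √(G·m₁m₂/F).
F = 0.0105 N; m₁ = 1.98×10^9 t = 1.980×10^12 kg; m₂ = 54200 kg; G = 6.674×10^-11 N·m²/kg².
r = 26117 m
26117 m × (1 mi / 1609 m) = 16.23 mi

16.2 mi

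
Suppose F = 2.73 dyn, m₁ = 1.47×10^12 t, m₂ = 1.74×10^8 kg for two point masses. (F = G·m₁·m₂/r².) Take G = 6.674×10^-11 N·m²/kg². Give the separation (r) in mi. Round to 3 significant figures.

From Newton's law of gravitation: r = √(G·m₁m₂/F).
F = 2.73 dyn = 2.730×10^-5 N; m₁ = 1.47×10^12 t = 1.470×10^15 kg; m₂ = 1.74×10^8 kg; G = 6.674×10^-11 N·m²/kg².
r = 7.908×10^8 m
7.908×10^8 m × (1 mi / 1609 m) = 4.914×10^5 mi

4.91×10^5 mi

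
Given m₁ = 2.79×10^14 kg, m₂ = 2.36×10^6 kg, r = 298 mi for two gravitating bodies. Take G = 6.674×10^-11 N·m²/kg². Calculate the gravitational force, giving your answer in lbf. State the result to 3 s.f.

0.0430 lbf

From Newton's law of gravitation: F = Gm₁m₂/r².
m₁ = 2.79×10^14 kg; m₂ = 2.36×10^6 kg; r = 298 mi = 4.796×10^5 m; G = 6.674×10^-11 N·m²/kg².
F = 0.1911 N  (the unit combination reduces to kg·m/s² = N)
0.1911 N × (1 lbf / 4.448 N) = 0.04295 lbf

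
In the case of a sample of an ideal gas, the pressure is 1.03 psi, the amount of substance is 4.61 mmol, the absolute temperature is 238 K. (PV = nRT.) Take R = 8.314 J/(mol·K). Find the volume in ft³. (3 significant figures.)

0.0454 ft³

Rearranging: V = nRT/P.
P = 1.03 psi = 7102 Pa; n = 4.61 mmol = 0.004610 mol; T = 238 K; R = 8.314 J/(mol·K).
V = 0.001284 m³
0.001284 m³ × (1 ft³ / 0.02832 m³) = 0.04536 ft³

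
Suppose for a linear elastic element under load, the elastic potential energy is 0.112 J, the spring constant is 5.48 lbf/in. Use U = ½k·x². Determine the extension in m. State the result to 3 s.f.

Rearranging U = ½k·x² for x: x = √(2U/k).
U = 0.112 J; k = 5.48 lbf/in = 959.7 N/m.
x = 0.01528 m

0.0153 m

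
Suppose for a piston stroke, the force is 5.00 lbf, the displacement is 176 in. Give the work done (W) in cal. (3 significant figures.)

Directly: W = F·d.
F = 5.00 lbf = 22.24 N; d = 176 in = 4.470 m.
W = 99.43 J  (the unit combination reduces to kg·m²/s² = J)
99.43 J × (1 cal / 4.184 J) = 23.76 cal

23.8 cal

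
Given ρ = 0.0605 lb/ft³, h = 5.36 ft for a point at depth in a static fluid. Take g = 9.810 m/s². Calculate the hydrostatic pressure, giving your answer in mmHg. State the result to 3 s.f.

Directly: P = ρgh.
ρ = 0.0605 lb/ft³ = 0.9691 kg/m³; h = 5.36 ft = 1.634 m; g = 9.810 m/s².
P = 15.53 Pa
15.53 Pa × (1 mmHg / 133.3 Pa) = 0.1165 mmHg

0.116 mmHg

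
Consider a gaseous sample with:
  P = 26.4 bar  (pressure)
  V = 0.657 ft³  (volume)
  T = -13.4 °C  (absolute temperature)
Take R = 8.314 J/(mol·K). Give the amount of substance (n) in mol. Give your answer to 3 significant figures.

22.7 mol

From the ideal-gas law: n = PV/(RT).
P = 26.4 bar = 2.640×10^6 Pa; V = 0.657 ft³ = 0.01860 m³; T = -13.4 °C = 259.8 K; R = 8.314 J/(mol·K).
n = 22.74 mol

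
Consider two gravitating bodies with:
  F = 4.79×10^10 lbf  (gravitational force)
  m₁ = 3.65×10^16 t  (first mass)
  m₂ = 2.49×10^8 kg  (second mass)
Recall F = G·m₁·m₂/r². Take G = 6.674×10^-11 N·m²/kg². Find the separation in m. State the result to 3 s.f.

From Newton's law of gravitation: r = √(G·m₁m₂/F).
F = 4.79×10^10 lbf = 2.131×10^11 N; m₁ = 3.65×10^16 t = 3.650×10^19 kg; m₂ = 2.49×10^8 kg; G = 6.674×10^-11 N·m²/kg².
r = 1687 m

1690 m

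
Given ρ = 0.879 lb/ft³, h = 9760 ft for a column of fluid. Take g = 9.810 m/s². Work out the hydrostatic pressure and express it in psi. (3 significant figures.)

P is given directly by: P = ρgh.
ρ = 0.879 lb/ft³ = 14.08 kg/m³; h = 9760 ft = 2975 m; g = 9.810 m/s².
P = 4.109×10^5 Pa  (the unit combination reduces to kg/(m·s²) = Pa)
4.109×10^5 Pa × (1 psi / 6895 Pa) = 59.60 psi

59.6 psi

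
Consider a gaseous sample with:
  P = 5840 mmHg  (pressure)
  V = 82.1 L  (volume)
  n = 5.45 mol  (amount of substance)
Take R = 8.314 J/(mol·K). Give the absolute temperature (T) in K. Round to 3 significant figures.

1410 K

From the ideal-gas law: T = PV/(nR).
P = 5840 mmHg = 7.786×10^5 Pa; V = 82.1 L = 0.08210 m³; n = 5.45 mol; R = 8.314 J/(mol·K).
T = 1411 K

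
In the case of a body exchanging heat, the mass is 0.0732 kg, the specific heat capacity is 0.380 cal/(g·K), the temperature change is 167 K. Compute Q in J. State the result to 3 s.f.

Q is given directly by: Q = mcΔT.
m = 0.0732 kg; c = 0.380 cal/(g·K) = 1590 J/(kg·K); ΔT = 167 K.
Q = 19436 J  (the unit combination reduces to kg·m²/s² = J)

19400 J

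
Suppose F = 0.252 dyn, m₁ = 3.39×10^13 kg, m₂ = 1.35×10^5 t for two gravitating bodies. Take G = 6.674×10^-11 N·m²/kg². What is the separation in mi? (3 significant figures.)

From Newton's law of gravitation: r = √(G·m₁m₂/F).
F = 0.252 dyn = 2.520×10^-6 N; m₁ = 3.39×10^13 kg; m₂ = 1.35×10^5 t = 1.350×10^8 kg; G = 6.674×10^-11 N·m²/kg².
r = 3.481×10^8 m
3.481×10^8 m × (1 mi / 1609 m) = 2.163×10^5 mi

2.16×10^5 mi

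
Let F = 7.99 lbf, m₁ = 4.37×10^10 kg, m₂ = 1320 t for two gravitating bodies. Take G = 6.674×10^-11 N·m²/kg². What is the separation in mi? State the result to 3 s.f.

From Newton's law of gravitation: r = √(G·m₁m₂/F).
F = 7.99 lbf = 35.54 N; m₁ = 4.37×10^10 kg; m₂ = 1320 t = 1.320×10^6 kg; G = 6.674×10^-11 N·m²/kg².
r = 329.1 m
329.1 m × (1 mi / 1609 m) = 0.2045 mi

0.205 mi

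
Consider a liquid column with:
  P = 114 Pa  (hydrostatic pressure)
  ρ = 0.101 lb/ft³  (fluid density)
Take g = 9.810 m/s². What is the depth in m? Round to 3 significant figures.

7.18 m

Rearranging P = ρ·g·h for h: h = P/(ρ·g).
P = 114 Pa; ρ = 0.101 lb/ft³ = 1.618 kg/m³; g = 9.810 m/s².
h = 7.183 m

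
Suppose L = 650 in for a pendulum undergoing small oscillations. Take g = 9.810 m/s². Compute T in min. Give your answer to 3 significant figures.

0.136 min

Directly: T = 2π√(L/g).
L = 650 in = 16.51 m; g = 9.810 m/s².
T = 8.151 s
8.151 s × (1 min / 60.00 s) = 0.1359 min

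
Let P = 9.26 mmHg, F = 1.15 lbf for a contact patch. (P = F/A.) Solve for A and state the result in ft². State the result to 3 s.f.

Solving P = F/A for A: A = F/P.
P = 9.26 mmHg = 1235 Pa; F = 1.15 lbf = 5.115 N.
A = 0.004144 m²
0.004144 m² × (1 ft² / 0.09290 m²) = 0.04460 ft²

0.0446 ft²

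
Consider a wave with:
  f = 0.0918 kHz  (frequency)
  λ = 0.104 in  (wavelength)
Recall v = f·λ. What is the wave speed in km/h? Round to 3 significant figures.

0.873 km/h

Directly: v = fλ.
f = 0.0918 kHz = 91.80 Hz; λ = 0.104 in = 0.002642 m.
v = 0.2425 m/s
0.2425 m/s × (1 km/h / 0.2778 m/s) = 0.8730 km/h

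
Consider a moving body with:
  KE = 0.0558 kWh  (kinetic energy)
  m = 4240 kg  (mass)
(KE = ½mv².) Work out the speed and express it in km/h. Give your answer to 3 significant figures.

35.0 km/h

Solving KE = ½mv² for v: v = √(2·KE/m).
KE = 0.0558 kWh = 2.009×10^5 J; m = 4240 kg.
v = 9.734 m/s
9.734 m/s × (1 km/h / 0.2778 m/s) = 35.04 km/h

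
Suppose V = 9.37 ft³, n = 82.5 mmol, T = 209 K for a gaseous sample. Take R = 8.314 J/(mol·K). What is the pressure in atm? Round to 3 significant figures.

0.00533 atm

From the ideal-gas law: P = nRT/V.
V = 9.37 ft³ = 0.2653 m³; n = 82.5 mmol = 0.08250 mol; T = 209 K; R = 8.314 J/(mol·K).
P = 540.3 Pa
540.3 Pa × (1 atm / 1.013×10^5 Pa) = 0.005332 atm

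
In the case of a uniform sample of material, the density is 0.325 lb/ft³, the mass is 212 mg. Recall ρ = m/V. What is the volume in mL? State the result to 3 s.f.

40.7 mL

Solving ρ = m/V for V: V = m/ρ.
ρ = 0.325 lb/ft³ = 5.206 kg/m³; m = 212 mg = 2.120×10^-4 kg.
V = 4.072×10^-5 m³
4.072×10^-5 m³ × (1 mL / 1.000×10^-6 m³) = 40.72 mL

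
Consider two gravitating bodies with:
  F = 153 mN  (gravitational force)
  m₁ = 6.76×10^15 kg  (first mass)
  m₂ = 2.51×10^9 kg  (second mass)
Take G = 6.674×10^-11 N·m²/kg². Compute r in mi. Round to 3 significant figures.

From Newton's law of gravitation: r = √(G·m₁m₂/F).
F = 153 mN = 0.1530 N; m₁ = 6.76×10^15 kg; m₂ = 2.51×10^9 kg; G = 6.674×10^-11 N·m²/kg².
r = 8.603×10^7 m
8.603×10^7 m × (1 mi / 1609 m) = 53458 mi

53500 mi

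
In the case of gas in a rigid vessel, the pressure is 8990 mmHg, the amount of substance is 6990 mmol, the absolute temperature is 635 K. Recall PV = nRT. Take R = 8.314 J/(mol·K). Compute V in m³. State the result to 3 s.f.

From the ideal-gas law: V = nRT/P.
P = 8990 mmHg = 1.199×10^6 Pa; n = 6990 mmol = 6.990 mol; T = 635 K; R = 8.314 J/(mol·K).
V = 0.03079 m³

0.0308 m³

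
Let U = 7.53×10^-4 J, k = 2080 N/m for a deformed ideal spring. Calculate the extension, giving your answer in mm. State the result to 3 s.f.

Solving U = ½k·x² for x: x = √(2U/k).
U = 7.53×10^-4 J; k = 2080 N/m.
x = 8.509×10^-4 m
8.509×10^-4 m × (1 mm / 0.001000 m) = 0.8509 mm

0.851 mm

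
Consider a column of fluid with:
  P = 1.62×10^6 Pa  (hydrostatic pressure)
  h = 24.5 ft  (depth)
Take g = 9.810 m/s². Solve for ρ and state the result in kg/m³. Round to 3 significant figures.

Rearranging: ρ = P/(g·h).
P = 1.62×10^6 Pa; h = 24.5 ft = 7.468 m; g = 9.810 m/s².
ρ = 22114 kg/m³

22100 kg/m³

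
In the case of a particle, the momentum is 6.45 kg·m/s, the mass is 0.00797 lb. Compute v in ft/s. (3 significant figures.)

5850 ft/s

Rearranging p = m·v for v: v = p/m.
p = 6.45 kg·m/s; m = 0.00797 lb = 0.003615 kg.
v = 1784 m/s
1784 m/s × (1 ft/s / 0.3048 m/s) = 5854 ft/s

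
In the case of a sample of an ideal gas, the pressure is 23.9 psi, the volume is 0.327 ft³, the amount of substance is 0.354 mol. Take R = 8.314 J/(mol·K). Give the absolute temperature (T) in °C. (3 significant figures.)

245 °C

From the ideal-gas law: T = PV/(nR).
P = 23.9 psi = 1.648×10^5 Pa; V = 0.327 ft³ = 0.009260 m³; n = 0.354 mol; R = 8.314 J/(mol·K).
T = 518.4 K
518.4 K − 273.15 = 245.3 °C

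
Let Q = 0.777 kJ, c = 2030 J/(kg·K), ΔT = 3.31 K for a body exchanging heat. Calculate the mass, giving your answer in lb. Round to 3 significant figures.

Rearranging Q = m·c·ΔT for m: m = Q/(c·ΔT).
Q = 0.777 kJ = 777.0 J; c = 2030 J/(kg·K); ΔT = 3.31 K.
m = 0.1156 kg
0.1156 kg × (1 lb / 0.4536 kg) = 0.2549 lb

0.255 lb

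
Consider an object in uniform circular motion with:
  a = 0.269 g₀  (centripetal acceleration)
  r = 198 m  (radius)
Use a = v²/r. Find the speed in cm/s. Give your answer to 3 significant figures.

Rearranging a = v²/r for v: v = √(a·r).
a = 0.269 g₀ = 2.638 m/s²; r = 198 m.
v = 22.85 m/s
22.85 m/s × (1 cm/s / 0.01000 m/s) = 2285 cm/s

2290 cm/s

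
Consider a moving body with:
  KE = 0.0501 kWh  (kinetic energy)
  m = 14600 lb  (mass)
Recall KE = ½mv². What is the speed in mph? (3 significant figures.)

Rearranging: v = √(2·KE/m).
KE = 0.0501 kWh = 1.804×10^5 J; m = 14600 lb = 6622 kg.
v = 7.380 m/s
7.380 m/s × (1 mph / 0.4470 m/s) = 16.51 mph

16.5 mph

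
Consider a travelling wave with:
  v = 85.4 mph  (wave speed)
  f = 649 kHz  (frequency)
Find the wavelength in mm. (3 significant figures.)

Rearranging v = f·λ for λ: λ = v/f.
v = 85.4 mph = 38.18 m/s; f = 649 kHz = 6.490×10^5 Hz.
λ = 5.882×10^-5 m
5.882×10^-5 m × (1 mm / 0.001000 m) = 0.05882 mm

0.0588 mm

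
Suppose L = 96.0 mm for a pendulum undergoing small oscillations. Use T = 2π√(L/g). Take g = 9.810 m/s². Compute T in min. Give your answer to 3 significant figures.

0.0104 min

T is given directly by: T = 2π√(L/g).
L = 96.0 mm = 0.09600 m; g = 9.810 m/s².
T = 0.6216 s
0.6216 s × (1 min / 60.00 s) = 0.01036 min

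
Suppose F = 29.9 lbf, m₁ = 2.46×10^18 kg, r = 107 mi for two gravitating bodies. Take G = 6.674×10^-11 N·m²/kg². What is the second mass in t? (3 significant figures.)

24.0 t

Rearranging F = G·m₁·m₂/r² for m₂: m₂ = F·r²/(G·m₁).
F = 29.9 lbf = 133.0 N; m₁ = 2.46×10^18 kg; r = 107 mi = 1.722×10^5 m; G = 6.674×10^-11 N·m²/kg².
m₂ = 24022 kg
24022 kg × (1 t / 1000 kg) = 24.02 t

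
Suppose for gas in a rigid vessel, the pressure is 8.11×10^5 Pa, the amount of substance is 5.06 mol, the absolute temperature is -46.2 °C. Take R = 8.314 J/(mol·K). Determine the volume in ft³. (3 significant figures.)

0.416 ft³

Solving PV = nRT for V: V = nRT/P.
P = 8.11×10^5 Pa; n = 5.06 mol; T = -46.2 °C = 226.9 K; R = 8.314 J/(mol·K).
V = 0.01177 m³
0.01177 m³ × (1 ft³ / 0.02832 m³) = 0.4157 ft³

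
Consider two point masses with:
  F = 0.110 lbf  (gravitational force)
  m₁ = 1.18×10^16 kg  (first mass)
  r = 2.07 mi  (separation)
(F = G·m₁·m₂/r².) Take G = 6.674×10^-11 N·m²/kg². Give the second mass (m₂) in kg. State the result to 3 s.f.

6.90 kg

From Newton's law of gravitation: m₂ = F·r²/(G·m₁).
F = 0.110 lbf = 0.4893 N; m₁ = 1.18×10^16 kg; r = 2.07 mi = 3331 m; G = 6.674×10^-11 N·m²/kg².
m₂ = 6.895 kg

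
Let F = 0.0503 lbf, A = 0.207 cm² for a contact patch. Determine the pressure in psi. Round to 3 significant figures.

Directly: P = F/A.
F = 0.0503 lbf = 0.2237 N; A = 0.207 cm² = 2.070×10^-5 m².
P = 10809 Pa
10809 Pa × (1 psi / 6895 Pa) = 1.568 psi

1.57 psi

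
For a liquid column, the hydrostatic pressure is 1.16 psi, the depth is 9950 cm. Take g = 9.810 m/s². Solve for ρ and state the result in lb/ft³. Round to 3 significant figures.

0.512 lb/ft³

Rearranging: ρ = P/(g·h).
P = 1.16 psi = 7998 Pa; h = 9950 cm = 99.50 m; g = 9.810 m/s².
ρ = 8.194 kg/m³
8.194 kg/m³ × (1 lb/ft³ / 16.02 kg/m³) = 0.5115 lb/ft³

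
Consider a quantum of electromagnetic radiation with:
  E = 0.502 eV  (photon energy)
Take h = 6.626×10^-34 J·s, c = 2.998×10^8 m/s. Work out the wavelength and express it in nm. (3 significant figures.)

Solving E = h·c/λ for λ: λ = hc/E.
E = 0.502 eV = 8.043×10^-20 J; h = 6.626×10^-34 J·s; c = 2.998×10^8 m/s.
λ = 2.470×10^-6 m
2.470×10^-6 m × (1 nm / 1.000×10^-9 m) = 2470 nm

2470 nm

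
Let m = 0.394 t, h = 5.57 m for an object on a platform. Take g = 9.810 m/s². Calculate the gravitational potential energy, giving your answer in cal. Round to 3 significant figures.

PE is given directly by: PE = mgh.
m = 0.394 t = 394.0 kg; h = 5.57 m; g = 9.810 m/s².
PE = 21529 J  (the unit combination reduces to kg·m²/s² = J)
21529 J × (1 cal / 4.184 J) = 5146 cal

5150 cal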